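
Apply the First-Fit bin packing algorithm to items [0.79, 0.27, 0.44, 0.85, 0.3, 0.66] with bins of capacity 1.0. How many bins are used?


Place items sequentially using First-Fit:
  Item 0.79 -> new Bin 1
  Item 0.27 -> new Bin 2
  Item 0.44 -> Bin 2 (now 0.71)
  Item 0.85 -> new Bin 3
  Item 0.3 -> new Bin 4
  Item 0.66 -> Bin 4 (now 0.96)
Total bins used = 4

4


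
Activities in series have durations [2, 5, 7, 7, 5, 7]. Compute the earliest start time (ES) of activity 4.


Activity 4 starts after activities 1 through 3 complete.
Predecessor durations: [2, 5, 7]
ES = 2 + 5 + 7 = 14

14


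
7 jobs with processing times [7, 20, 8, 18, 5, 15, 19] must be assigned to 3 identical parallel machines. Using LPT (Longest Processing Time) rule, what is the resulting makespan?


Sort jobs in decreasing order (LPT): [20, 19, 18, 15, 8, 7, 5]
Assign each job to the least loaded machine:
  Machine 1: jobs [20, 7, 5], load = 32
  Machine 2: jobs [19, 8], load = 27
  Machine 3: jobs [18, 15], load = 33
Makespan = max load = 33

33


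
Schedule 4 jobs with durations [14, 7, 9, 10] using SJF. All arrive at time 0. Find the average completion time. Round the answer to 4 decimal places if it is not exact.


SJF order (ascending): [7, 9, 10, 14]
Completion times:
  Job 1: burst=7, C=7
  Job 2: burst=9, C=16
  Job 3: burst=10, C=26
  Job 4: burst=14, C=40
Average completion = 89/4 = 22.25

22.25


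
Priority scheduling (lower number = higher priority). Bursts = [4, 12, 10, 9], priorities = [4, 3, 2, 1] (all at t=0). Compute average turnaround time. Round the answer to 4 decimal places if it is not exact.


Sort by priority (ascending = highest first):
Order: [(1, 9), (2, 10), (3, 12), (4, 4)]
Completion times:
  Priority 1, burst=9, C=9
  Priority 2, burst=10, C=19
  Priority 3, burst=12, C=31
  Priority 4, burst=4, C=35
Average turnaround = 94/4 = 23.5

23.5


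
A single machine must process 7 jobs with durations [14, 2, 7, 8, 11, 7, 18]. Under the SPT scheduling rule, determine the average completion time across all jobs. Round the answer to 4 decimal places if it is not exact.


Sort jobs by processing time (SPT order): [2, 7, 7, 8, 11, 14, 18]
Compute completion times sequentially:
  Job 1: processing = 2, completes at 2
  Job 2: processing = 7, completes at 9
  Job 3: processing = 7, completes at 16
  Job 4: processing = 8, completes at 24
  Job 5: processing = 11, completes at 35
  Job 6: processing = 14, completes at 49
  Job 7: processing = 18, completes at 67
Sum of completion times = 202
Average completion time = 202/7 = 28.8571

28.8571


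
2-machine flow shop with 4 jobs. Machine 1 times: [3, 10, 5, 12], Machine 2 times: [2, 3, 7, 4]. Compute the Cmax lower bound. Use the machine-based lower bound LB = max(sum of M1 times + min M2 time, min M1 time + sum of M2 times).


LB1 = sum(M1 times) + min(M2 times) = 30 + 2 = 32
LB2 = min(M1 times) + sum(M2 times) = 3 + 16 = 19
Lower bound = max(LB1, LB2) = max(32, 19) = 32

32


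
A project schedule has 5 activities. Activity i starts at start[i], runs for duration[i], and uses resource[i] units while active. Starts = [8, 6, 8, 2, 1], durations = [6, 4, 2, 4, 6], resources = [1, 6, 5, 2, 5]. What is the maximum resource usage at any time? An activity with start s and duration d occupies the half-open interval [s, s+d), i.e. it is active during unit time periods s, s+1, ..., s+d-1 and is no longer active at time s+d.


Each activity i is active on [start_i, start_i + duration_i).
Compute total resource usage per time slot:
  t=0: active resources = [], total = 0
  t=1: active resources = [5], total = 5
  t=2: active resources = [2, 5], total = 7
  t=3: active resources = [2, 5], total = 7
  t=4: active resources = [2, 5], total = 7
  t=5: active resources = [2, 5], total = 7
  t=6: active resources = [6, 5], total = 11
  t=7: active resources = [6], total = 6
  t=8: active resources = [1, 6, 5], total = 12
  t=9: active resources = [1, 6, 5], total = 12
  t=10: active resources = [1], total = 1
  t=11: active resources = [1], total = 1
  t=12: active resources = [1], total = 1
  t=13: active resources = [1], total = 1
Peak resource demand = 12

12


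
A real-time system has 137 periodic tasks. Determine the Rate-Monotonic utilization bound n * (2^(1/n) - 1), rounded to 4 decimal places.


Compute 2^(1/137) = 1.0050722892
Subtract 1: 1.0050722892 - 1 = 0.0050722892
Multiply by n: 137 * 0.0050722892 = 0.6949036204
Round to 4 dp: 0.6949

0.6949


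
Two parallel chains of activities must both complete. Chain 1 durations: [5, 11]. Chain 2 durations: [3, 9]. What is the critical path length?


Path A total = 5 + 11 = 16
Path B total = 3 + 9 = 12
Critical path = longest path = max(16, 12) = 16

16


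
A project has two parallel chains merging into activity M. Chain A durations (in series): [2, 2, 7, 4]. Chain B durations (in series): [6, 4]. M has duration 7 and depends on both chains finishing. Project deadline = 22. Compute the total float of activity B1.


Forward pass: ES(B1) = sum of predecessors on chain B = 0
EF = ES + duration = 0 + 6 = 6
Backward pass: LF(M) = deadline = 22; LS(M) = 22 - 7 = 15
LF(B1) = LS(M) - sum(successors on chain B) = 15 - 4 = 11
LS = LF - duration = 11 - 6 = 5
Total float = LS - ES = 5 - 0 = 5

5


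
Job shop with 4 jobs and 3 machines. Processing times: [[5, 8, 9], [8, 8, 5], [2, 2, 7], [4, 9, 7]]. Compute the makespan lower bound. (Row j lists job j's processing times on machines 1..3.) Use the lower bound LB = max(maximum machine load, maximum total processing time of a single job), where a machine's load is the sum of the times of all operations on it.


Machine loads:
  Machine 1: 5 + 8 + 2 + 4 = 19
  Machine 2: 8 + 8 + 2 + 9 = 27
  Machine 3: 9 + 5 + 7 + 7 = 28
Max machine load = 28
Job totals:
  Job 1: 22
  Job 2: 21
  Job 3: 11
  Job 4: 20
Max job total = 22
Lower bound = max(28, 22) = 28

28


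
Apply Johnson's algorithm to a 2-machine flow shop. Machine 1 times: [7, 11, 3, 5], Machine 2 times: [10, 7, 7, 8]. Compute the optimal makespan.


Apply Johnson's rule:
  Group 1 (a <= b): [(3, 3, 7), (4, 5, 8), (1, 7, 10)]
  Group 2 (a > b): [(2, 11, 7)]
Optimal job order: [3, 4, 1, 2]
Schedule:
  Job 3: M1 done at 3, M2 done at 10
  Job 4: M1 done at 8, M2 done at 18
  Job 1: M1 done at 15, M2 done at 28
  Job 2: M1 done at 26, M2 done at 35
Makespan = 35

35


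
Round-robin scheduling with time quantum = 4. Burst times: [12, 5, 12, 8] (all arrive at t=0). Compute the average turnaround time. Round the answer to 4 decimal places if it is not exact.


Time quantum = 4
Execution trace:
  J1 runs 4 units, time = 4
  J2 runs 4 units, time = 8
  J3 runs 4 units, time = 12
  J4 runs 4 units, time = 16
  J1 runs 4 units, time = 20
  J2 runs 1 units, time = 21
  J3 runs 4 units, time = 25
  J4 runs 4 units, time = 29
  J1 runs 4 units, time = 33
  J3 runs 4 units, time = 37
Finish times: [33, 21, 37, 29]
Average turnaround = 120/4 = 30.0

30.0


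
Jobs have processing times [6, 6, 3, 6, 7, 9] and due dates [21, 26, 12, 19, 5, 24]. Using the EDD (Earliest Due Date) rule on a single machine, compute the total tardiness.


Sort by due date (EDD order): [(7, 5), (3, 12), (6, 19), (6, 21), (9, 24), (6, 26)]
Compute completion times and tardiness:
  Job 1: p=7, d=5, C=7, tardiness=max(0,7-5)=2
  Job 2: p=3, d=12, C=10, tardiness=max(0,10-12)=0
  Job 3: p=6, d=19, C=16, tardiness=max(0,16-19)=0
  Job 4: p=6, d=21, C=22, tardiness=max(0,22-21)=1
  Job 5: p=9, d=24, C=31, tardiness=max(0,31-24)=7
  Job 6: p=6, d=26, C=37, tardiness=max(0,37-26)=11
Total tardiness = 21

21


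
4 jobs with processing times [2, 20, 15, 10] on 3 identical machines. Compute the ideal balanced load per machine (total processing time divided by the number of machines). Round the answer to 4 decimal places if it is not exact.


Total processing time = 2 + 20 + 15 + 10 = 47
Number of machines = 3
Ideal balanced load = 47 / 3 = 15.6667

15.6667


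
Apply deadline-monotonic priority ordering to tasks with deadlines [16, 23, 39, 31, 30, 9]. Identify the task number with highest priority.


Sort tasks by relative deadline (ascending):
  Task 6: deadline = 9
  Task 1: deadline = 16
  Task 2: deadline = 23
  Task 5: deadline = 30
  Task 4: deadline = 31
  Task 3: deadline = 39
Priority order (highest first): [6, 1, 2, 5, 4, 3]
Highest priority task = 6

6


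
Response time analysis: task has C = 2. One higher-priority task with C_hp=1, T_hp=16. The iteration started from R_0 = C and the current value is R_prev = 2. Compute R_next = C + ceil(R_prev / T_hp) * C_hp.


R_next = C + ceil(R_prev / T_hp) * C_hp
ceil(2 / 16) = ceil(0.125) = 1
Interference = 1 * 1 = 1
R_next = 2 + 1 = 3

3


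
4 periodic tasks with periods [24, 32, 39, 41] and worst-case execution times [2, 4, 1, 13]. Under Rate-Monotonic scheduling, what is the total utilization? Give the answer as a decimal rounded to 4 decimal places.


Compute individual utilizations (exact fractions):
  Task 1: C/T = 2/24 = 1/12 (approx. 0.0833)
  Task 2: C/T = 4/32 = 1/8 (approx. 0.125)
  Task 3: C/T = 1/39 (approx. 0.0256)
  Task 4: C/T = 13/41 (approx. 0.3171)
Total utilization U = 1/12 + 1/8 + 1/39 + 13/41 = 7049/12792
Rounded to 4 decimal places: U = 0.5510
RM (Liu & Layland) bound for 4 tasks = 0.756828; compare with U = 7049/12792 (approx. 0.551048)
U <= bound, so schedulable by RM sufficient condition.

0.5510


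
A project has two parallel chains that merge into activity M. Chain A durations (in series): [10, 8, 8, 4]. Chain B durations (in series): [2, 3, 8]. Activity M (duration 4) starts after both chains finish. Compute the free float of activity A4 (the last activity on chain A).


ES(A4) = sum of predecessors on chain A = 26
EF(A4) = ES + duration = 26 + 4 = 30
Successor of A4 is M. ES(M) = max(sum(A), sum(B)) = max(30, 13) = 30
Free float = ES(successor) - EF(current) = 30 - 30 = 0

0


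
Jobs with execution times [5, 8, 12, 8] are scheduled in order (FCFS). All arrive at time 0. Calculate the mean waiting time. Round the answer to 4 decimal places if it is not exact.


FCFS order (as given): [5, 8, 12, 8]
Waiting times:
  Job 1: wait = 0
  Job 2: wait = 5
  Job 3: wait = 13
  Job 4: wait = 25
Sum of waiting times = 43
Average waiting time = 43/4 = 10.75

10.75


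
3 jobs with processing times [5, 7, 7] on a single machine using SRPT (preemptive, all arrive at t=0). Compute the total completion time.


Since all jobs arrive at t=0, SRPT equals SPT ordering.
SPT order: [5, 7, 7]
Completion times:
  Job 1: p=5, C=5
  Job 2: p=7, C=12
  Job 3: p=7, C=19
Total completion time = 5 + 12 + 19 = 36

36


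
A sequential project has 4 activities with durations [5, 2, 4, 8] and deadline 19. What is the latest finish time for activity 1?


LF(activity 1) = deadline - sum of successor durations
Successors: activities 2 through 4 with durations [2, 4, 8]
Sum of successor durations = 14
LF = 19 - 14 = 5

5


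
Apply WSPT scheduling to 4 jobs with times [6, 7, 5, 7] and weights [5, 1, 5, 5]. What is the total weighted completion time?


Compute p/w ratios and sort ascending (WSPT): [(5, 5), (6, 5), (7, 5), (7, 1)]
Compute weighted completion times:
  Job (p=5,w=5): C=5, w*C=5*5=25
  Job (p=6,w=5): C=11, w*C=5*11=55
  Job (p=7,w=5): C=18, w*C=5*18=90
  Job (p=7,w=1): C=25, w*C=1*25=25
Total weighted completion time = 195

195


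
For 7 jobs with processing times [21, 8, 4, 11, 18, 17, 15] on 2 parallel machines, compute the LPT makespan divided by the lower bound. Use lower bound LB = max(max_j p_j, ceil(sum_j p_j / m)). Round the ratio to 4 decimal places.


LPT order: [21, 18, 17, 15, 11, 8, 4]
Machine loads after assignment: [48, 46]
LPT makespan = 48
Lower bound = max(max_job, ceil(total/2)) = max(21, 47) = 47
Ratio = 48 / 47 = 1.0213

1.0213


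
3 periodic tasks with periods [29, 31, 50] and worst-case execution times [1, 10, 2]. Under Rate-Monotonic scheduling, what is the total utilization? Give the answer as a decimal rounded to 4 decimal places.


Compute individual utilizations (exact fractions):
  Task 1: C/T = 1/29 (approx. 0.0345)
  Task 2: C/T = 10/31 (approx. 0.3226)
  Task 3: C/T = 2/50 = 1/25 (approx. 0.04)
Total utilization U = 1/29 + 10/31 + 1/25 = 8924/22475
Rounded to 4 decimal places: U = 0.3971
RM (Liu & Layland) bound for 3 tasks = 0.779763; compare with U = 8924/22475 (approx. 0.397063)
U <= bound, so schedulable by RM sufficient condition.

0.3971


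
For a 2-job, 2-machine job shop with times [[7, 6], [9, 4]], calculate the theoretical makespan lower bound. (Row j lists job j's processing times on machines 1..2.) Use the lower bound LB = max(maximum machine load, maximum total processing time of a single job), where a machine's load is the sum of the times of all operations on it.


Machine loads:
  Machine 1: 7 + 9 = 16
  Machine 2: 6 + 4 = 10
Max machine load = 16
Job totals:
  Job 1: 13
  Job 2: 13
Max job total = 13
Lower bound = max(16, 13) = 16

16


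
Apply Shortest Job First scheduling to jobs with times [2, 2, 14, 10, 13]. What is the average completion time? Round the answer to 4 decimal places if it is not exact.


SJF order (ascending): [2, 2, 10, 13, 14]
Completion times:
  Job 1: burst=2, C=2
  Job 2: burst=2, C=4
  Job 3: burst=10, C=14
  Job 4: burst=13, C=27
  Job 5: burst=14, C=41
Average completion = 88/5 = 17.6

17.6


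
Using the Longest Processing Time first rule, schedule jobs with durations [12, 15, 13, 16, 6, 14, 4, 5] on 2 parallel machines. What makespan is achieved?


Sort jobs in decreasing order (LPT): [16, 15, 14, 13, 12, 6, 5, 4]
Assign each job to the least loaded machine:
  Machine 1: jobs [16, 13, 12], load = 41
  Machine 2: jobs [15, 14, 6, 5, 4], load = 44
Makespan = max load = 44

44


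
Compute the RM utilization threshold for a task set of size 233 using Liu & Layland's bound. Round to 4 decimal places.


Compute 2^(1/233) = 1.0029793100
Subtract 1: 1.0029793100 - 1 = 0.0029793100
Multiply by n: 233 * 0.0029793100 = 0.6941792300
Round to 4 dp: 0.6942

0.6942


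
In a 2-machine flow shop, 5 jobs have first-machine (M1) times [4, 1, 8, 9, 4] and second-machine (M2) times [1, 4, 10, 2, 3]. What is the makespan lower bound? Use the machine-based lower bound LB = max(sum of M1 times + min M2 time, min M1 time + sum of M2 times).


LB1 = sum(M1 times) + min(M2 times) = 26 + 1 = 27
LB2 = min(M1 times) + sum(M2 times) = 1 + 20 = 21
Lower bound = max(LB1, LB2) = max(27, 21) = 27

27


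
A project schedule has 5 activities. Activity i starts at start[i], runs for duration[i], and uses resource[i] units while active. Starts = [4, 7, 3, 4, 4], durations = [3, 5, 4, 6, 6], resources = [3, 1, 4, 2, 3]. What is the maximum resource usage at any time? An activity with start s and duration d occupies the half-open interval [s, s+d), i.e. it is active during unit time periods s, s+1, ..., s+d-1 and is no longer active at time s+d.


Each activity i is active on [start_i, start_i + duration_i).
Compute total resource usage per time slot:
  t=0: active resources = [], total = 0
  t=1: active resources = [], total = 0
  t=2: active resources = [], total = 0
  t=3: active resources = [4], total = 4
  t=4: active resources = [3, 4, 2, 3], total = 12
  t=5: active resources = [3, 4, 2, 3], total = 12
  t=6: active resources = [3, 4, 2, 3], total = 12
  t=7: active resources = [1, 2, 3], total = 6
  t=8: active resources = [1, 2, 3], total = 6
  t=9: active resources = [1, 2, 3], total = 6
  t=10: active resources = [1], total = 1
  t=11: active resources = [1], total = 1
Peak resource demand = 12

12


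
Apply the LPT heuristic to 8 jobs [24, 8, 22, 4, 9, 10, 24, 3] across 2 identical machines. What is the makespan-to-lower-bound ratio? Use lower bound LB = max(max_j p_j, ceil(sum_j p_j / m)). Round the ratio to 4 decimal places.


LPT order: [24, 24, 22, 10, 9, 8, 4, 3]
Machine loads after assignment: [53, 51]
LPT makespan = 53
Lower bound = max(max_job, ceil(total/2)) = max(24, 52) = 52
Ratio = 53 / 52 = 1.0192

1.0192


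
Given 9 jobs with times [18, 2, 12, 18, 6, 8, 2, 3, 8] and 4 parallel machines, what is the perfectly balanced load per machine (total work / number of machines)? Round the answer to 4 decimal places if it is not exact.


Total processing time = 18 + 2 + 12 + 18 + 6 + 8 + 2 + 3 + 8 = 77
Number of machines = 4
Ideal balanced load = 77 / 4 = 19.25

19.25


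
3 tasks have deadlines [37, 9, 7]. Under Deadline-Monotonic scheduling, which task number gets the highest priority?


Sort tasks by relative deadline (ascending):
  Task 3: deadline = 7
  Task 2: deadline = 9
  Task 1: deadline = 37
Priority order (highest first): [3, 2, 1]
Highest priority task = 3

3


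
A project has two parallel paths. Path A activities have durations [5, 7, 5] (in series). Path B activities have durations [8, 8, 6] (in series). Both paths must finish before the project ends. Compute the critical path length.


Path A total = 5 + 7 + 5 = 17
Path B total = 8 + 8 + 6 = 22
Critical path = longest path = max(17, 22) = 22

22


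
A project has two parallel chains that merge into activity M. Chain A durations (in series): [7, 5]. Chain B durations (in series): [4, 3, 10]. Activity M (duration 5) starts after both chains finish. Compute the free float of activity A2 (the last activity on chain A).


ES(A2) = sum of predecessors on chain A = 7
EF(A2) = ES + duration = 7 + 5 = 12
Successor of A2 is M. ES(M) = max(sum(A), sum(B)) = max(12, 17) = 17
Free float = ES(successor) - EF(current) = 17 - 12 = 5

5


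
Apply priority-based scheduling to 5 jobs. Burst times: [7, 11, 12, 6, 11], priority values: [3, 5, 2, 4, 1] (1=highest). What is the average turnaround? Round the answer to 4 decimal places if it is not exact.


Sort by priority (ascending = highest first):
Order: [(1, 11), (2, 12), (3, 7), (4, 6), (5, 11)]
Completion times:
  Priority 1, burst=11, C=11
  Priority 2, burst=12, C=23
  Priority 3, burst=7, C=30
  Priority 4, burst=6, C=36
  Priority 5, burst=11, C=47
Average turnaround = 147/5 = 29.4

29.4


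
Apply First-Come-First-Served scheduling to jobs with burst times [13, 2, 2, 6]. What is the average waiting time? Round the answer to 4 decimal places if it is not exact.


FCFS order (as given): [13, 2, 2, 6]
Waiting times:
  Job 1: wait = 0
  Job 2: wait = 13
  Job 3: wait = 15
  Job 4: wait = 17
Sum of waiting times = 45
Average waiting time = 45/4 = 11.25

11.25


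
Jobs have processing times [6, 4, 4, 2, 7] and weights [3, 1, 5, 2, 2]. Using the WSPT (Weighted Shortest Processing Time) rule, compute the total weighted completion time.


Compute p/w ratios and sort ascending (WSPT): [(4, 5), (2, 2), (6, 3), (7, 2), (4, 1)]
Compute weighted completion times:
  Job (p=4,w=5): C=4, w*C=5*4=20
  Job (p=2,w=2): C=6, w*C=2*6=12
  Job (p=6,w=3): C=12, w*C=3*12=36
  Job (p=7,w=2): C=19, w*C=2*19=38
  Job (p=4,w=1): C=23, w*C=1*23=23
Total weighted completion time = 129

129


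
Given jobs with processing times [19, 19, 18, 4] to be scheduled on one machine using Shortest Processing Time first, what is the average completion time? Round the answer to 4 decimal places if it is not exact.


Sort jobs by processing time (SPT order): [4, 18, 19, 19]
Compute completion times sequentially:
  Job 1: processing = 4, completes at 4
  Job 2: processing = 18, completes at 22
  Job 3: processing = 19, completes at 41
  Job 4: processing = 19, completes at 60
Sum of completion times = 127
Average completion time = 127/4 = 31.75

31.75


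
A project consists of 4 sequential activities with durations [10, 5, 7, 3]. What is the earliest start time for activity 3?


Activity 3 starts after activities 1 through 2 complete.
Predecessor durations: [10, 5]
ES = 10 + 5 = 15

15


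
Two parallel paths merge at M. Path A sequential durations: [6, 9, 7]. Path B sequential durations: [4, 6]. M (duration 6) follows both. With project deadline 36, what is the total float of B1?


Forward pass: ES(B1) = sum of predecessors on chain B = 0
EF = ES + duration = 0 + 4 = 4
Backward pass: LF(M) = deadline = 36; LS(M) = 36 - 6 = 30
LF(B1) = LS(M) - sum(successors on chain B) = 30 - 6 = 24
LS = LF - duration = 24 - 4 = 20
Total float = LS - ES = 20 - 0 = 20

20


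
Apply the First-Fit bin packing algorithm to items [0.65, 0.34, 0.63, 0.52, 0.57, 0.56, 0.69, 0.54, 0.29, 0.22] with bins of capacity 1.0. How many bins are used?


Place items sequentially using First-Fit:
  Item 0.65 -> new Bin 1
  Item 0.34 -> Bin 1 (now 0.99)
  Item 0.63 -> new Bin 2
  Item 0.52 -> new Bin 3
  Item 0.57 -> new Bin 4
  Item 0.56 -> new Bin 5
  Item 0.69 -> new Bin 6
  Item 0.54 -> new Bin 7
  Item 0.29 -> Bin 2 (now 0.92)
  Item 0.22 -> Bin 3 (now 0.74)
Total bins used = 7

7


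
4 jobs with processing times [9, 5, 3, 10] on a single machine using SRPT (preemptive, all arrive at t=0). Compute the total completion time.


Since all jobs arrive at t=0, SRPT equals SPT ordering.
SPT order: [3, 5, 9, 10]
Completion times:
  Job 1: p=3, C=3
  Job 2: p=5, C=8
  Job 3: p=9, C=17
  Job 4: p=10, C=27
Total completion time = 3 + 8 + 17 + 27 = 55

55


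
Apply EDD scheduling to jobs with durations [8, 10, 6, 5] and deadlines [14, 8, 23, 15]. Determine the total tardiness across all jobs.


Sort by due date (EDD order): [(10, 8), (8, 14), (5, 15), (6, 23)]
Compute completion times and tardiness:
  Job 1: p=10, d=8, C=10, tardiness=max(0,10-8)=2
  Job 2: p=8, d=14, C=18, tardiness=max(0,18-14)=4
  Job 3: p=5, d=15, C=23, tardiness=max(0,23-15)=8
  Job 4: p=6, d=23, C=29, tardiness=max(0,29-23)=6
Total tardiness = 20

20


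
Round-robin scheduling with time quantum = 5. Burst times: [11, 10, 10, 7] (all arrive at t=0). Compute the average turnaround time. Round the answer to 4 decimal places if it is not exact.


Time quantum = 5
Execution trace:
  J1 runs 5 units, time = 5
  J2 runs 5 units, time = 10
  J3 runs 5 units, time = 15
  J4 runs 5 units, time = 20
  J1 runs 5 units, time = 25
  J2 runs 5 units, time = 30
  J3 runs 5 units, time = 35
  J4 runs 2 units, time = 37
  J1 runs 1 units, time = 38
Finish times: [38, 30, 35, 37]
Average turnaround = 140/4 = 35.0

35.0


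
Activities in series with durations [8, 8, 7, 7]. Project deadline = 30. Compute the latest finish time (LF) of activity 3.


LF(activity 3) = deadline - sum of successor durations
Successors: activities 4 through 4 with durations [7]
Sum of successor durations = 7
LF = 30 - 7 = 23

23


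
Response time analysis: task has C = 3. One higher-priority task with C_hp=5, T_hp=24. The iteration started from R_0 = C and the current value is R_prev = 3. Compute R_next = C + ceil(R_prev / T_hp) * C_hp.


R_next = C + ceil(R_prev / T_hp) * C_hp
ceil(3 / 24) = ceil(0.125) = 1
Interference = 1 * 5 = 5
R_next = 3 + 5 = 8

8


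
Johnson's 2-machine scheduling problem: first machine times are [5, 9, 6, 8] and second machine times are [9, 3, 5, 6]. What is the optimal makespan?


Apply Johnson's rule:
  Group 1 (a <= b): [(1, 5, 9)]
  Group 2 (a > b): [(4, 8, 6), (3, 6, 5), (2, 9, 3)]
Optimal job order: [1, 4, 3, 2]
Schedule:
  Job 1: M1 done at 5, M2 done at 14
  Job 4: M1 done at 13, M2 done at 20
  Job 3: M1 done at 19, M2 done at 25
  Job 2: M1 done at 28, M2 done at 31
Makespan = 31

31


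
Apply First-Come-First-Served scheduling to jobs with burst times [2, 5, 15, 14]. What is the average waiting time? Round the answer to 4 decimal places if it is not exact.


FCFS order (as given): [2, 5, 15, 14]
Waiting times:
  Job 1: wait = 0
  Job 2: wait = 2
  Job 3: wait = 7
  Job 4: wait = 22
Sum of waiting times = 31
Average waiting time = 31/4 = 7.75

7.75


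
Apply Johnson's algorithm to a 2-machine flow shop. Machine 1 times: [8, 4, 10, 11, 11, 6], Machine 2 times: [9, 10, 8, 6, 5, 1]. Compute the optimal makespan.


Apply Johnson's rule:
  Group 1 (a <= b): [(2, 4, 10), (1, 8, 9)]
  Group 2 (a > b): [(3, 10, 8), (4, 11, 6), (5, 11, 5), (6, 6, 1)]
Optimal job order: [2, 1, 3, 4, 5, 6]
Schedule:
  Job 2: M1 done at 4, M2 done at 14
  Job 1: M1 done at 12, M2 done at 23
  Job 3: M1 done at 22, M2 done at 31
  Job 4: M1 done at 33, M2 done at 39
  Job 5: M1 done at 44, M2 done at 49
  Job 6: M1 done at 50, M2 done at 51
Makespan = 51

51


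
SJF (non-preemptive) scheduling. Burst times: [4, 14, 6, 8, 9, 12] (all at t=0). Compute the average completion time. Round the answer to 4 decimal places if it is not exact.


SJF order (ascending): [4, 6, 8, 9, 12, 14]
Completion times:
  Job 1: burst=4, C=4
  Job 2: burst=6, C=10
  Job 3: burst=8, C=18
  Job 4: burst=9, C=27
  Job 5: burst=12, C=39
  Job 6: burst=14, C=53
Average completion = 151/6 = 25.1667

25.1667


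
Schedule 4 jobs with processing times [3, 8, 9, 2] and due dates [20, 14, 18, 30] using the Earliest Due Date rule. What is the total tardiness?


Sort by due date (EDD order): [(8, 14), (9, 18), (3, 20), (2, 30)]
Compute completion times and tardiness:
  Job 1: p=8, d=14, C=8, tardiness=max(0,8-14)=0
  Job 2: p=9, d=18, C=17, tardiness=max(0,17-18)=0
  Job 3: p=3, d=20, C=20, tardiness=max(0,20-20)=0
  Job 4: p=2, d=30, C=22, tardiness=max(0,22-30)=0
Total tardiness = 0

0


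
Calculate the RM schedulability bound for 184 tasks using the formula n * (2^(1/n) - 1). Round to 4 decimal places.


Compute 2^(1/184) = 1.0037742087
Subtract 1: 1.0037742087 - 1 = 0.0037742087
Multiply by n: 184 * 0.0037742087 = 0.6944544008
Round to 4 dp: 0.6945

0.6945


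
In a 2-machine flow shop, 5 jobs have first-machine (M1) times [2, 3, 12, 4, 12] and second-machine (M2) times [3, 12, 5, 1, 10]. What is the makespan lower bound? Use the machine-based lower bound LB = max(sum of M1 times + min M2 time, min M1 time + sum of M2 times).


LB1 = sum(M1 times) + min(M2 times) = 33 + 1 = 34
LB2 = min(M1 times) + sum(M2 times) = 2 + 31 = 33
Lower bound = max(LB1, LB2) = max(34, 33) = 34

34


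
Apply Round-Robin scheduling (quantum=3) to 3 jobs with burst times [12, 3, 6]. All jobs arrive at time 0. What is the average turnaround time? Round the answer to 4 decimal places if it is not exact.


Time quantum = 3
Execution trace:
  J1 runs 3 units, time = 3
  J2 runs 3 units, time = 6
  J3 runs 3 units, time = 9
  J1 runs 3 units, time = 12
  J3 runs 3 units, time = 15
  J1 runs 3 units, time = 18
  J1 runs 3 units, time = 21
Finish times: [21, 6, 15]
Average turnaround = 42/3 = 14.0

14.0


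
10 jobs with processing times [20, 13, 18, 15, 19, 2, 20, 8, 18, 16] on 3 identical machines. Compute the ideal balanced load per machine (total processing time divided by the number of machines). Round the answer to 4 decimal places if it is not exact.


Total processing time = 20 + 13 + 18 + 15 + 19 + 2 + 20 + 8 + 18 + 16 = 149
Number of machines = 3
Ideal balanced load = 149 / 3 = 49.6667

49.6667


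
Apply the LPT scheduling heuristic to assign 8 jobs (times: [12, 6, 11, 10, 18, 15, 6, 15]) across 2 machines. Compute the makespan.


Sort jobs in decreasing order (LPT): [18, 15, 15, 12, 11, 10, 6, 6]
Assign each job to the least loaded machine:
  Machine 1: jobs [18, 12, 11, 6], load = 47
  Machine 2: jobs [15, 15, 10, 6], load = 46
Makespan = max load = 47

47


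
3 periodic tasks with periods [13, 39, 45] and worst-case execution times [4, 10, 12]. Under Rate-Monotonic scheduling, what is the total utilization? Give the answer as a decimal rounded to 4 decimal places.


Compute individual utilizations (exact fractions):
  Task 1: C/T = 4/13 (approx. 0.3077)
  Task 2: C/T = 10/39 (approx. 0.2564)
  Task 3: C/T = 12/45 = 4/15 (approx. 0.2667)
Total utilization U = 4/13 + 10/39 + 4/15 = 54/65
Rounded to 4 decimal places: U = 0.8308
RM (Liu & Layland) bound for 3 tasks = 0.779763; compare with U = 54/65 (approx. 0.830769)
bound < U <= 1, so the RM sufficient condition is not met (inconclusive; an exact test such as response-time analysis is needed).

0.8308


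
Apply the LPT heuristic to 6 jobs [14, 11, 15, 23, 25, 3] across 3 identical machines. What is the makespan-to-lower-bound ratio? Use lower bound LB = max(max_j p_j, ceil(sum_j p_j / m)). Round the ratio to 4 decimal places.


LPT order: [25, 23, 15, 14, 11, 3]
Machine loads after assignment: [28, 34, 29]
LPT makespan = 34
Lower bound = max(max_job, ceil(total/3)) = max(25, 31) = 31
Ratio = 34 / 31 = 1.0968

1.0968


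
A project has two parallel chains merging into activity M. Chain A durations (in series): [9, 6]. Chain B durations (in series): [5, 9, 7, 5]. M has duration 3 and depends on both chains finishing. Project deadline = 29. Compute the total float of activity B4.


Forward pass: ES(B4) = sum of predecessors on chain B = 21
EF = ES + duration = 21 + 5 = 26
Backward pass: LF(M) = deadline = 29; LS(M) = 29 - 3 = 26
LF(B4) = LS(M) - sum(successors on chain B) = 26 - 0 = 26
LS = LF - duration = 26 - 5 = 21
Total float = LS - ES = 21 - 21 = 0

0


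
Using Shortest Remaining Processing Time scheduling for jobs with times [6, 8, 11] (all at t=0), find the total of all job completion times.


Since all jobs arrive at t=0, SRPT equals SPT ordering.
SPT order: [6, 8, 11]
Completion times:
  Job 1: p=6, C=6
  Job 2: p=8, C=14
  Job 3: p=11, C=25
Total completion time = 6 + 14 + 25 = 45

45


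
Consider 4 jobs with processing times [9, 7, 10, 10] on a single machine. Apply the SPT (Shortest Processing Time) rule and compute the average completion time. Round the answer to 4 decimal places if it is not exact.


Sort jobs by processing time (SPT order): [7, 9, 10, 10]
Compute completion times sequentially:
  Job 1: processing = 7, completes at 7
  Job 2: processing = 9, completes at 16
  Job 3: processing = 10, completes at 26
  Job 4: processing = 10, completes at 36
Sum of completion times = 85
Average completion time = 85/4 = 21.25

21.25


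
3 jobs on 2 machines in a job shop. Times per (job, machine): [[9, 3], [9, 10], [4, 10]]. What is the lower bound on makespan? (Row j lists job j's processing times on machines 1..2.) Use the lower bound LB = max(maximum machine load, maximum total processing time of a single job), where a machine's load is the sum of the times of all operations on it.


Machine loads:
  Machine 1: 9 + 9 + 4 = 22
  Machine 2: 3 + 10 + 10 = 23
Max machine load = 23
Job totals:
  Job 1: 12
  Job 2: 19
  Job 3: 14
Max job total = 19
Lower bound = max(23, 19) = 23

23


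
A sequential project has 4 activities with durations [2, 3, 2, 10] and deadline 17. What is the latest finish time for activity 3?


LF(activity 3) = deadline - sum of successor durations
Successors: activities 4 through 4 with durations [10]
Sum of successor durations = 10
LF = 17 - 10 = 7

7


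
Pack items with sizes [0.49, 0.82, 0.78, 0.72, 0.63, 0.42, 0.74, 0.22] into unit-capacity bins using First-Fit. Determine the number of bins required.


Place items sequentially using First-Fit:
  Item 0.49 -> new Bin 1
  Item 0.82 -> new Bin 2
  Item 0.78 -> new Bin 3
  Item 0.72 -> new Bin 4
  Item 0.63 -> new Bin 5
  Item 0.42 -> Bin 1 (now 0.91)
  Item 0.74 -> new Bin 6
  Item 0.22 -> Bin 3 (now 1.0)
Total bins used = 6

6


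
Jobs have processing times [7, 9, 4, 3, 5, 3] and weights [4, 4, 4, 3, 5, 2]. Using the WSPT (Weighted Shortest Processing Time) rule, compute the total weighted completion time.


Compute p/w ratios and sort ascending (WSPT): [(4, 4), (3, 3), (5, 5), (3, 2), (7, 4), (9, 4)]
Compute weighted completion times:
  Job (p=4,w=4): C=4, w*C=4*4=16
  Job (p=3,w=3): C=7, w*C=3*7=21
  Job (p=5,w=5): C=12, w*C=5*12=60
  Job (p=3,w=2): C=15, w*C=2*15=30
  Job (p=7,w=4): C=22, w*C=4*22=88
  Job (p=9,w=4): C=31, w*C=4*31=124
Total weighted completion time = 339

339


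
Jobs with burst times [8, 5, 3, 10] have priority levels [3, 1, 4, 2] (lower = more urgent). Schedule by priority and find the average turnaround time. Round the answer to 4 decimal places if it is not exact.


Sort by priority (ascending = highest first):
Order: [(1, 5), (2, 10), (3, 8), (4, 3)]
Completion times:
  Priority 1, burst=5, C=5
  Priority 2, burst=10, C=15
  Priority 3, burst=8, C=23
  Priority 4, burst=3, C=26
Average turnaround = 69/4 = 17.25

17.25


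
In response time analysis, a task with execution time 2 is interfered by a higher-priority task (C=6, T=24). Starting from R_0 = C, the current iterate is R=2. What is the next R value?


R_next = C + ceil(R_prev / T_hp) * C_hp
ceil(2 / 24) = ceil(0.0833) = 1
Interference = 1 * 6 = 6
R_next = 2 + 6 = 8

8


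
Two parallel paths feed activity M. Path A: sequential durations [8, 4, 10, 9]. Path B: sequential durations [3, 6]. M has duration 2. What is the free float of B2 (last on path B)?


ES(B2) = sum of predecessors on chain B = 3
EF(B2) = ES + duration = 3 + 6 = 9
Successor of B2 is M. ES(M) = max(sum(A), sum(B)) = max(31, 9) = 31
Free float = ES(successor) - EF(current) = 31 - 9 = 22

22


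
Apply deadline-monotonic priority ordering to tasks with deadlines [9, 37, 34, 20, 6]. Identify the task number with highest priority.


Sort tasks by relative deadline (ascending):
  Task 5: deadline = 6
  Task 1: deadline = 9
  Task 4: deadline = 20
  Task 3: deadline = 34
  Task 2: deadline = 37
Priority order (highest first): [5, 1, 4, 3, 2]
Highest priority task = 5

5


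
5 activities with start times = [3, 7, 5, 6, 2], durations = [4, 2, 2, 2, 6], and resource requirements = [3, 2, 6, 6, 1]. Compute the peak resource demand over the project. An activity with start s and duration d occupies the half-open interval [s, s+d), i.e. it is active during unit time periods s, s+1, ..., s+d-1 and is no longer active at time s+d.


Each activity i is active on [start_i, start_i + duration_i).
Compute total resource usage per time slot:
  t=0: active resources = [], total = 0
  t=1: active resources = [], total = 0
  t=2: active resources = [1], total = 1
  t=3: active resources = [3, 1], total = 4
  t=4: active resources = [3, 1], total = 4
  t=5: active resources = [3, 6, 1], total = 10
  t=6: active resources = [3, 6, 6, 1], total = 16
  t=7: active resources = [2, 6, 1], total = 9
  t=8: active resources = [2], total = 2
Peak resource demand = 16

16


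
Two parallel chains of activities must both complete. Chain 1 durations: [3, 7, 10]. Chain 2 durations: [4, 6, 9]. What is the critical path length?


Path A total = 3 + 7 + 10 = 20
Path B total = 4 + 6 + 9 = 19
Critical path = longest path = max(20, 19) = 20

20


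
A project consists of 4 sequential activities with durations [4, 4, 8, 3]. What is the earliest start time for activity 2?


Activity 2 starts after activities 1 through 1 complete.
Predecessor durations: [4]
ES = 4 = 4

4


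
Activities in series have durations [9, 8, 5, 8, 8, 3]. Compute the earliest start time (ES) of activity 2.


Activity 2 starts after activities 1 through 1 complete.
Predecessor durations: [9]
ES = 9 = 9

9


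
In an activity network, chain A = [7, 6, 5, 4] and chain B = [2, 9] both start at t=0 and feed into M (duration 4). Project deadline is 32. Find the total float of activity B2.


Forward pass: ES(B2) = sum of predecessors on chain B = 2
EF = ES + duration = 2 + 9 = 11
Backward pass: LF(M) = deadline = 32; LS(M) = 32 - 4 = 28
LF(B2) = LS(M) - sum(successors on chain B) = 28 - 0 = 28
LS = LF - duration = 28 - 9 = 19
Total float = LS - ES = 19 - 2 = 17

17


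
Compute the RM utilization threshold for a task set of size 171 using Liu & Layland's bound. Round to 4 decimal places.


Compute 2^(1/171) = 1.0040617188
Subtract 1: 1.0040617188 - 1 = 0.0040617188
Multiply by n: 171 * 0.0040617188 = 0.6945539148
Round to 4 dp: 0.6946

0.6946


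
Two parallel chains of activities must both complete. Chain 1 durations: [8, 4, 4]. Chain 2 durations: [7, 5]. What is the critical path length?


Path A total = 8 + 4 + 4 = 16
Path B total = 7 + 5 = 12
Critical path = longest path = max(16, 12) = 16

16


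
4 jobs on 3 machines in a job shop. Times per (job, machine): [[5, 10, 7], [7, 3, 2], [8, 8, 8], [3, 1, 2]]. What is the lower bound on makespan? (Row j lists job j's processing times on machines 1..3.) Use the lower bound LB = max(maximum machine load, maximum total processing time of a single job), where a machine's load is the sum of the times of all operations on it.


Machine loads:
  Machine 1: 5 + 7 + 8 + 3 = 23
  Machine 2: 10 + 3 + 8 + 1 = 22
  Machine 3: 7 + 2 + 8 + 2 = 19
Max machine load = 23
Job totals:
  Job 1: 22
  Job 2: 12
  Job 3: 24
  Job 4: 6
Max job total = 24
Lower bound = max(23, 24) = 24

24


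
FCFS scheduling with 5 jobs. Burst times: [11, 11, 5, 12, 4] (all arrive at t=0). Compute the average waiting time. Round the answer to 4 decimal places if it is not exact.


FCFS order (as given): [11, 11, 5, 12, 4]
Waiting times:
  Job 1: wait = 0
  Job 2: wait = 11
  Job 3: wait = 22
  Job 4: wait = 27
  Job 5: wait = 39
Sum of waiting times = 99
Average waiting time = 99/5 = 19.8

19.8


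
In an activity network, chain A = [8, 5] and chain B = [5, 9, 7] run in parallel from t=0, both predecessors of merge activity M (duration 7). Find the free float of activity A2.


ES(A2) = sum of predecessors on chain A = 8
EF(A2) = ES + duration = 8 + 5 = 13
Successor of A2 is M. ES(M) = max(sum(A), sum(B)) = max(13, 21) = 21
Free float = ES(successor) - EF(current) = 21 - 13 = 8

8


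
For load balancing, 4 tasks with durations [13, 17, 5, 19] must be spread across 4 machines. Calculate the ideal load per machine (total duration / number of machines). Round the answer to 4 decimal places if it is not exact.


Total processing time = 13 + 17 + 5 + 19 = 54
Number of machines = 4
Ideal balanced load = 54 / 4 = 13.5

13.5


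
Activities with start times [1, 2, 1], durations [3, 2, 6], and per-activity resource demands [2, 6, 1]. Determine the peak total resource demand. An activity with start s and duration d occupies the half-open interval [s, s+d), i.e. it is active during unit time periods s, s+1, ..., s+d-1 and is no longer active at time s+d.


Each activity i is active on [start_i, start_i + duration_i).
Compute total resource usage per time slot:
  t=0: active resources = [], total = 0
  t=1: active resources = [2, 1], total = 3
  t=2: active resources = [2, 6, 1], total = 9
  t=3: active resources = [2, 6, 1], total = 9
  t=4: active resources = [1], total = 1
  t=5: active resources = [1], total = 1
  t=6: active resources = [1], total = 1
Peak resource demand = 9

9


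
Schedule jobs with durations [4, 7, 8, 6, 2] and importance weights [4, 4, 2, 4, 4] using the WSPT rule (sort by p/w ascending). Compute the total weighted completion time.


Compute p/w ratios and sort ascending (WSPT): [(2, 4), (4, 4), (6, 4), (7, 4), (8, 2)]
Compute weighted completion times:
  Job (p=2,w=4): C=2, w*C=4*2=8
  Job (p=4,w=4): C=6, w*C=4*6=24
  Job (p=6,w=4): C=12, w*C=4*12=48
  Job (p=7,w=4): C=19, w*C=4*19=76
  Job (p=8,w=2): C=27, w*C=2*27=54
Total weighted completion time = 210

210


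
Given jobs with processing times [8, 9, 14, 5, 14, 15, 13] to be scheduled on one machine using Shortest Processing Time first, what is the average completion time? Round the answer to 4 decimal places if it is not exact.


Sort jobs by processing time (SPT order): [5, 8, 9, 13, 14, 14, 15]
Compute completion times sequentially:
  Job 1: processing = 5, completes at 5
  Job 2: processing = 8, completes at 13
  Job 3: processing = 9, completes at 22
  Job 4: processing = 13, completes at 35
  Job 5: processing = 14, completes at 49
  Job 6: processing = 14, completes at 63
  Job 7: processing = 15, completes at 78
Sum of completion times = 265
Average completion time = 265/7 = 37.8571

37.8571


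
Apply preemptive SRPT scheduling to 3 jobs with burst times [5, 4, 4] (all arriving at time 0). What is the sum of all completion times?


Since all jobs arrive at t=0, SRPT equals SPT ordering.
SPT order: [4, 4, 5]
Completion times:
  Job 1: p=4, C=4
  Job 2: p=4, C=8
  Job 3: p=5, C=13
Total completion time = 4 + 8 + 13 = 25

25


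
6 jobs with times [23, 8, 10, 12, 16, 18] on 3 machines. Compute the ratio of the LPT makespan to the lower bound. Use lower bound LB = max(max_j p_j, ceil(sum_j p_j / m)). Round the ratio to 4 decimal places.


LPT order: [23, 18, 16, 12, 10, 8]
Machine loads after assignment: [31, 28, 28]
LPT makespan = 31
Lower bound = max(max_job, ceil(total/3)) = max(23, 29) = 29
Ratio = 31 / 29 = 1.069

1.069
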